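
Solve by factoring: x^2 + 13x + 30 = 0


We need two numbers that multiply to 30 and add to 13.
Those numbers are 3 and 10 (since 3 * 10 = 30 and 3 + 10 = 13).
So x^2 + 13x + 30 = (x + 3)(x + 10) = 0
Setting each factor to zero: x = -3 or x = -10

x = -10, x = -3


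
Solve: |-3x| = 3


An absolute value equation |expr| = 3 gives two cases:
Case 1: -3x = 3
  -3x = 3, so x = -1
Case 2: -3x = -3
  -3x = -3, so x = 1

x = -1, x = 1


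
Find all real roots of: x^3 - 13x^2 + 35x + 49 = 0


Let p(x) = x^3 - 13x^2 + 35x + 49. By the rational root theorem (leading coefficient 1), any rational root is an integer divisor of 49: try ±1, ±2, ... in turn.
Test x = 1: value = 72 ≠ 0.
Test x = -1: value = 0 ✓, so (x + 1) is a factor.
Synthetic division by (x + 1): bring down 1; 1(-1) - 13 = -14; (-14)(-1) + 35 = 49; 49(-1) + 49 = 0 → quotient x^2 - 14x + 49, remainder 0.
Solve the quadratic x^2 - 14x + 49 = 0: discriminant = (-14)^2 - 4(1)(49) = 196 - 196 = 0.
Discriminant = 0, so a double root: x = 14/2 = 7.

x = -1, x = 7 (multiplicity 2)


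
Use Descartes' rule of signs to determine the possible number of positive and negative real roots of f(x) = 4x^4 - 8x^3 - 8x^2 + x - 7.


Descartes' rule of signs:

For positive roots, count sign changes in f(x) = 4x^4 - 8x^3 - 8x^2 + x - 7:
Signs of coefficients: +, -, -, +, -
Number of sign changes: 3
Possible positive real roots: 3, 1

For negative roots, examine f(-x) = 4x^4 + 8x^3 - 8x^2 - x - 7:
Signs of coefficients: +, +, -, -, -
Number of sign changes: 1
Possible negative real roots: 1

Positive roots: 3 or 1; Negative roots: 1


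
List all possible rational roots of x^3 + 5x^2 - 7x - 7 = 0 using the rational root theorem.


Rational root theorem: possible roots are ±p/q where:
  p divides the constant term (-7): p ∈ {1, 7}
  q divides the leading coefficient (1): q ∈ {1}

All possible rational roots: -7, -1, 1, 7

-7, -1, 1, 7


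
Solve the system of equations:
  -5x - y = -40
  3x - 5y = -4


Using Cramer's rule:
Determinant D = (-5)(-5) - (3)(-1) = 25 + 3 = 28
Dx = (-40)(-5) - (-4)(-1) = 200 - 4 = 196
Dy = (-5)(-4) - (3)(-40) = 20 + 120 = 140
x = Dx/D = 196/28 = 7
y = Dy/D = 140/28 = 5

x = 7, y = 5


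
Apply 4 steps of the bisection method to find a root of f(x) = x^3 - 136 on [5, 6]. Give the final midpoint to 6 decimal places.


f(x) = x^3 - 136
f(5) = -11 < 0
f(6) = 80 > 0

Step 1: midpoint = (5.000000 + 6.000000)/2 = 5.500000
  f(5.500000) = 30.375000
  f(mid) > 0, so root is in [5.000000, 5.500000]

Step 2: midpoint = (5.000000 + 5.500000)/2 = 5.250000
  f(5.250000) = 8.703125
  f(mid) > 0, so root is in [5.000000, 5.250000]

Step 3: midpoint = (5.000000 + 5.250000)/2 = 5.125000
  f(5.125000) = -1.388672
  f(mid) < 0, so root is in [5.125000, 5.250000]

Step 4: midpoint = (5.125000 + 5.250000)/2 = 5.187500
  f(5.187500) = 3.596436
  f(mid) > 0, so root is in [5.125000, 5.187500]

midpoint = 5.187500


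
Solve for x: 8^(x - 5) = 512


Express both sides with the same base.
512 = 8^3
Since the bases match, equate exponents: x - 5 = 3
So x = 3 - (-5) = 8

x = 8


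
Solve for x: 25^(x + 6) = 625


Express both sides with the same base.
625 = 25^2
Since the bases match, equate exponents: x + 6 = 2
So x = 2 - (6) = -4

x = -4


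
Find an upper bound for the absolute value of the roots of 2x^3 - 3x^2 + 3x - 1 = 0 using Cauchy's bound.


Cauchy's bound: all roots r satisfy |r| <= 1 + max(|a_i/a_n|) for i = 0,...,n-1
where a_n is the leading coefficient.

Coefficients: [2, -3, 3, -1]
Leading coefficient a_n = 2
Ratios |a_i/a_n|: 3/2, 3/2, 1/2
Maximum ratio: 3/2
Cauchy's bound: |r| <= 1 + 3/2 = 5/2

Upper bound = 5/2


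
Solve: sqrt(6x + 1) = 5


Square both sides: 6x + 1 = 5^2 = 25
6x = 25 - 1 = 24
x = 4
Check: sqrt(6*4 + 1) = sqrt(25) = 5 ✓

x = 4


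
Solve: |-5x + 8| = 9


An absolute value equation |expr| = 9 gives two cases:
Case 1: -5x + 8 = 9
  -5x = 1, so x = -1/5
Case 2: -5x + 8 = -9
  -5x = -17, so x = 17/5

x = -1/5, x = 17/5


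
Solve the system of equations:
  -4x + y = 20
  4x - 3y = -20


Using Cramer's rule:
Determinant D = (-4)(-3) - (4)(1) = 12 - 4 = 8
Dx = (20)(-3) - (-20)(1) = -60 + 20 = -40
Dy = (-4)(-20) - (4)(20) = 80 - 80 = 0
x = Dx/D = -40/8 = -5
y = Dy/D = 0/8 = 0

x = -5, y = 0


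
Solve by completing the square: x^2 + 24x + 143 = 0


Start: x^2 + 24x + 143 = 0
Move constant: x^2 + 24x = -143
Half of 24 is 12, squared is 144
Add 144 to both sides: x^2 + 24x + 144 = 1
(x + 12)^2 = 1
x + 12 = ±1
x = -12 + 1 = -11 or x = -12 - 1 = -13

x = -13, x = -11


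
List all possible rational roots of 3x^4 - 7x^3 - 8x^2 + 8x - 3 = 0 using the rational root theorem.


Rational root theorem: possible roots are ±p/q where:
  p divides the constant term (-3): p ∈ {1, 3}
  q divides the leading coefficient (3): q ∈ {1, 3}

All possible rational roots: -3, -1, -1/3, 1/3, 1, 3

-3, -1, -1/3, 1/3, 1, 3


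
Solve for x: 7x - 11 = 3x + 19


Starting with: 7x - 11 = 3x + 19
Move all x terms to left: (7 - 3)x = 19 + 11
Simplify: 4x = 30
Divide both sides by 4: x = 15/2

x = 15/2


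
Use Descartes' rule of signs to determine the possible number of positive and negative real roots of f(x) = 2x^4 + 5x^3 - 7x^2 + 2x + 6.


Descartes' rule of signs:

For positive roots, count sign changes in f(x) = 2x^4 + 5x^3 - 7x^2 + 2x + 6:
Signs of coefficients: +, +, -, +, +
Number of sign changes: 2
Possible positive real roots: 2, 0

For negative roots, examine f(-x) = 2x^4 - 5x^3 - 7x^2 - 2x + 6:
Signs of coefficients: +, -, -, -, +
Number of sign changes: 2
Possible negative real roots: 2, 0

Positive roots: 2 or 0; Negative roots: 2 or 0


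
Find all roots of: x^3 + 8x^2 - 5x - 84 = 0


Let p(x) = x^3 + 8x^2 - 5x - 84. By the rational root theorem (leading coefficient 1), any rational root is an integer divisor of 84: try ±1, ±2, ... in turn.
Test x = 1: value = -80 ≠ 0.
Test x = -1: value = -72 ≠ 0.
Test x = 2: value = -54 ≠ 0.
Test x = -2: value = -50 ≠ 0.
Test x = 3: value = 0 ✓, so (x - 3) is a factor.
Synthetic division by (x - 3): bring down 1; 1(3) + 8 = 11; 11(3) - 5 = 28; 28(3) - 84 = 0 → quotient x^2 + 11x + 28, remainder 0.
Solve the quadratic x^2 + 11x + 28 = 0: discriminant = 11^2 - 4(1)(28) = 121 - 112 = 9.
sqrt(9) = 3, so x = (-11 ± 3)/2: x = -4 or x = -7.
Collecting all roots found:

x = -7, x = -4, x = 3


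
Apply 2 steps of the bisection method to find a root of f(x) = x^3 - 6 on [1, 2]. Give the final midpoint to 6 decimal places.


f(x) = x^3 - 6
f(1) = -5 < 0
f(2) = 2 > 0

Step 1: midpoint = (1.000000 + 2.000000)/2 = 1.500000
  f(1.500000) = -2.625000
  f(mid) < 0, so root is in [1.500000, 2.000000]

Step 2: midpoint = (1.500000 + 2.000000)/2 = 1.750000
  f(1.750000) = -0.640625
  f(mid) < 0, so root is in [1.750000, 2.000000]

midpoint = 1.750000


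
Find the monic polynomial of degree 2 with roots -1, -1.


A monic polynomial with roots -1, -1 is:
p(x) = (x + 1)(x + 1)
After multiplying by (x + 1): x + 1
After multiplying by (x + 1): x^2 + 2x + 1

x^2 + 2x + 1


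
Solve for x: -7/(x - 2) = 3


Multiply both sides by (x - 2): -7 = 3(x - 2)
Distribute: -7 = 3x - 6
3x = -7 + 6 = -1
x = -1/3

x = -1/3


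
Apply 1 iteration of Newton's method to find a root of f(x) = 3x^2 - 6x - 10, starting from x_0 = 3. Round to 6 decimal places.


Newton's method: x_(n+1) = x_n - f(x_n)/f'(x_n)
f(x) = 3x^2 - 6x - 10
f'(x) = 6x - 6

Iteration 1:
  f(3.000000) = -1.000000
  f'(3.000000) = 12.000000
  x_1 = 3.000000 - (-1.000000)/(12.000000) = 3.083333

x_1 = 3.083333


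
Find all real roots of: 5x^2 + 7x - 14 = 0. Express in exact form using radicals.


Using the quadratic formula: x = (-b ± sqrt(b^2 - 4ac)) / (2a)
Here a = 5, b = 7, c = -14
Discriminant = b^2 - 4ac = 7^2 - 4(5)(-14) = 49 + 280 = 329
Since discriminant = 329 > 0, there are two real roots.
x = (-7 ± sqrt(329)) / 10
Numerically: x ≈ 1.1138 or x ≈ -2.5138

x = (-7 + sqrt(329)) / 10 or x = (-7 - sqrt(329)) / 10


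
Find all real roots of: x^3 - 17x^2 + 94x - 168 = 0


Let p(x) = x^3 - 17x^2 + 94x - 168. By the rational root theorem (leading coefficient 1), any rational root is an integer divisor of 168: try ±1, ±2, ... in turn.
Test x = 1: value = -90 ≠ 0.
Test x = -1: value = -280 ≠ 0.
Test x = 2: value = -40 ≠ 0.
Test x = -2: value = -432 ≠ 0.
Test x = 3: value = -12 ≠ 0.
Test x = -3: value = -630 ≠ 0.
Test x = 4: value = 0 ✓, so (x - 4) is a factor.
Synthetic division by (x - 4): bring down 1; 1(4) - 17 = -13; (-13)(4) + 94 = 42; 42(4) - 168 = 0 → quotient x^2 - 13x + 42, remainder 0.
Solve the quadratic x^2 - 13x + 42 = 0: discriminant = (-13)^2 - 4(1)(42) = 169 - 168 = 1.
sqrt(1) = 1, so x = (13 ± 1)/2: x = 7 or x = 6.

x = 4, x = 6, x = 7


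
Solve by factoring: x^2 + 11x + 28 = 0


We need two numbers that multiply to 28 and add to 11.
Those numbers are 4 and 7 (since 4 * 7 = 28 and 4 + 7 = 11).
So x^2 + 11x + 28 = (x + 4)(x + 7) = 0
Setting each factor to zero: x = -4 or x = -7

x = -7, x = -4


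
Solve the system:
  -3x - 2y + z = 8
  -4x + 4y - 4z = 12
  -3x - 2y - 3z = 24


Using Cramer's rule. Expand each determinant along the first row.
D  = (-3)*[4*(-3) - (-4)*(-2)] - (-2)*[(-4)*(-3) - (-4)*(-3)] + 1*[(-4)*(-2) - 4*(-3)]
  = (-3)*(-20) - (-2)*(0) + 1*(20) = 80
Dx = 8*[4*(-3) - (-4)*(-2)] - (-2)*[12*(-3) - (-4)*24] + 1*[12*(-2) - 4*24]
  = 8*(-20) - (-2)*(60) + 1*(-120) = -160
Dy = (-3)*[12*(-3) - (-4)*24] - 8*[(-4)*(-3) - (-4)*(-3)] + 1*[(-4)*24 - 12*(-3)]
  = (-3)*(60) - 8*(0) + 1*(-60) = -240
Dz = (-3)*[4*24 - 12*(-2)] - (-2)*[(-4)*24 - 12*(-3)] + 8*[(-4)*(-2) - 4*(-3)]
  = (-3)*(120) - (-2)*(-60) + 8*(20) = -320
x = Dx/D = -160/80 = -2, y = Dy/D = -240/80 = -3, z = Dz/D = -320/80 = -4
Check eq1: (-3)(-2) + (-2)(-3) + (1)(-4) = 8 = 8 ✓
Check eq2: (-4)(-2) + (4)(-3) + (-4)(-4) = 12 = 12 ✓
Check eq3: (-3)(-2) + (-2)(-3) + (-3)(-4) = 24 = 24 ✓

x = -2, y = -3, z = -4


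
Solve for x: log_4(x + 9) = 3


Convert to exponential form: x + 9 = 4^3 = 64
x = 64 - 9 = 55
Check: log_4(55 + 9) = log_4(64) = log_4(64) = 3 ✓

x = 55


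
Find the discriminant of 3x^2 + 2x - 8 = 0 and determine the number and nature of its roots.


For ax^2 + bx + c = 0, discriminant D = b^2 - 4ac
Here a = 3, b = 2, c = -8
D = (2)^2 - 4(3)(-8) = 4 + 96 = 100

D = 100 > 0 and is a perfect square (sqrt = 10)
The equation has 2 distinct real rational roots.

Discriminant = 100, 2 distinct real rational roots


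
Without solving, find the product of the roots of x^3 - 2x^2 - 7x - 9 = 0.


By Vieta's formulas for x^3 + bx^2 + cx + d = 0:
  r1 + r2 + r3 = -b/a = 2
  r1*r2 + r1*r3 + r2*r3 = c/a = -7
  r1*r2*r3 = -d/a = 9


Product = 9


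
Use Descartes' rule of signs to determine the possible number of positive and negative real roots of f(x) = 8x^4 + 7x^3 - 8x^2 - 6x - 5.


Descartes' rule of signs:

For positive roots, count sign changes in f(x) = 8x^4 + 7x^3 - 8x^2 - 6x - 5:
Signs of coefficients: +, +, -, -, -
Number of sign changes: 1
Possible positive real roots: 1

For negative roots, examine f(-x) = 8x^4 - 7x^3 - 8x^2 + 6x - 5:
Signs of coefficients: +, -, -, +, -
Number of sign changes: 3
Possible negative real roots: 3, 1

Positive roots: 1; Negative roots: 3 or 1


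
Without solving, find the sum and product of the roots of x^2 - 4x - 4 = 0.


By Vieta's formulas for ax^2 + bx + c = 0:
  Sum of roots = -b/a
  Product of roots = c/a

Here a = 1, b = -4, c = -4
Sum = -(-4)/1 = 4
Product = -4/1 = -4

Sum = 4, Product = -4


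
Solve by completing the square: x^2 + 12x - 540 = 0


Start: x^2 + 12x - 540 = 0
Move constant: x^2 + 12x = 540
Half of 12 is 6, squared is 36
Add 36 to both sides: x^2 + 12x + 36 = 576
(x + 6)^2 = 576
x + 6 = ±24
x = -6 + 24 = 18 or x = -6 - 24 = -30

x = -30, x = 18


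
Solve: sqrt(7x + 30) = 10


Square both sides: 7x + 30 = 10^2 = 100
7x = 100 - 30 = 70
x = 10
Check: sqrt(7*10 + 30) = sqrt(100) = 10 ✓

x = 10


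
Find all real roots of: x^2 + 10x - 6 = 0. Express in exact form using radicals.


Using the quadratic formula: x = (-b ± sqrt(b^2 - 4ac)) / (2a)
Here a = 1, b = 10, c = -6
Discriminant = b^2 - 4ac = 10^2 - 4(1)(-6) = 100 + 24 = 124
Since discriminant = 124 > 0, there are two real roots.
x = (-10 ± 2*sqrt(31)) / 2
Simplifying: x = -5 ± sqrt(31)
Numerically: x ≈ 0.5678 or x ≈ -10.5678

x = -5 + sqrt(31) or x = -5 - sqrt(31)


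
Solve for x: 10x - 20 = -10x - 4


Starting with: 10x - 20 = -10x - 4
Move all x terms to left: (10 + 10)x = -4 + 20
Simplify: 20x = 16
Divide both sides by 20: x = 4/5

x = 4/5


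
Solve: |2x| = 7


An absolute value equation |expr| = 7 gives two cases:
Case 1: 2x = 7
  2x = 7, so x = 7/2
Case 2: 2x = -7
  2x = -7, so x = -7/2

x = -7/2, x = 7/2


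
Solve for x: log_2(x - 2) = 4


Convert to exponential form: x - 2 = 2^4 = 16
x = 16 + 2 = 18
Check: log_2(18 - 2) = log_2(16) = log_2(16) = 4 ✓

x = 18


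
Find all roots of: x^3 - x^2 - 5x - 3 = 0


Let p(x) = x^3 - x^2 - 5x - 3. By the rational root theorem (leading coefficient 1), any rational root is an integer divisor of 3: try ±1, ±2, ... in turn.
Test x = 1: value = -8 ≠ 0.
Test x = -1: value = 0 ✓, so (x + 1) is a factor.
Synthetic division by (x + 1): bring down 1; 1(-1) - 1 = -2; (-2)(-1) - 5 = -3; (-3)(-1) - 3 = 0 → quotient x^2 - 2x - 3, remainder 0.
Solve the quadratic x^2 - 2x - 3 = 0: discriminant = (-2)^2 - 4(1)(-3) = 4 + 12 = 16.
sqrt(16) = 4, so x = (2 ± 4)/2: x = 3 or x = -1.
Collecting all roots found:

x = -1 (multiplicity 2), x = 3


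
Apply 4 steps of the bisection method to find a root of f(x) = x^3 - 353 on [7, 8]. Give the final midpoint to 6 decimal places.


f(x) = x^3 - 353
f(7) = -10 < 0
f(8) = 159 > 0

Step 1: midpoint = (7.000000 + 8.000000)/2 = 7.500000
  f(7.500000) = 68.875000
  f(mid) > 0, so root is in [7.000000, 7.500000]

Step 2: midpoint = (7.000000 + 7.500000)/2 = 7.250000
  f(7.250000) = 28.078125
  f(mid) > 0, so root is in [7.000000, 7.250000]

Step 3: midpoint = (7.000000 + 7.250000)/2 = 7.125000
  f(7.125000) = 8.705078
  f(mid) > 0, so root is in [7.000000, 7.125000]

Step 4: midpoint = (7.000000 + 7.125000)/2 = 7.062500
  f(7.062500) = -0.730225
  f(mid) < 0, so root is in [7.062500, 7.125000]

midpoint = 7.062500


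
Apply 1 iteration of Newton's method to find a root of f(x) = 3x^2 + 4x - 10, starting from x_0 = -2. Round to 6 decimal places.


Newton's method: x_(n+1) = x_n - f(x_n)/f'(x_n)
f(x) = 3x^2 + 4x - 10
f'(x) = 6x + 4

Iteration 1:
  f(-2.000000) = -6.000000
  f'(-2.000000) = -8.000000
  x_1 = -2.000000 - (-6.000000)/(-8.000000) = -2.750000

x_1 = -2.750000


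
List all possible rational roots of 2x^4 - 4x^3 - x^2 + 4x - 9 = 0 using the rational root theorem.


Rational root theorem: possible roots are ±p/q where:
  p divides the constant term (-9): p ∈ {1, 3, 9}
  q divides the leading coefficient (2): q ∈ {1, 2}

All possible rational roots: -9, -9/2, -3, -3/2, -1, -1/2, 1/2, 1, 3/2, 3, 9/2, 9

-9, -9/2, -3, -3/2, -1, -1/2, 1/2, 1, 3/2, 3, 9/2, 9


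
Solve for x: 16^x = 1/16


Express both sides with the same base.
1/16 = 16^(-1)
Since the bases match: x = -1

x = -1


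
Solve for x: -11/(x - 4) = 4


Multiply both sides by (x - 4): -11 = 4(x - 4)
Distribute: -11 = 4x - 16
4x = -11 + 16 = 5
x = 5/4

x = 5/4


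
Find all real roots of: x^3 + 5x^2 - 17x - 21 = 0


Let p(x) = x^3 + 5x^2 - 17x - 21. By the rational root theorem (leading coefficient 1), any rational root is an integer divisor of 21: try ±1, ±2, ... in turn.
Test x = 1: value = -32 ≠ 0.
Test x = -1: value = 0 ✓, so (x + 1) is a factor.
Synthetic division by (x + 1): bring down 1; 1(-1) + 5 = 4; 4(-1) - 17 = -21; (-21)(-1) - 21 = 0 → quotient x^2 + 4x - 21, remainder 0.
Solve the quadratic x^2 + 4x - 21 = 0: discriminant = 4^2 - 4(1)(-21) = 16 + 84 = 100.
sqrt(100) = 10, so x = (-4 ± 10)/2: x = 3 or x = -7.

x = -7, x = -1, x = 3


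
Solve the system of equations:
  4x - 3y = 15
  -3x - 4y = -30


Using Cramer's rule:
Determinant D = (4)(-4) - (-3)(-3) = -16 - 9 = -25
Dx = (15)(-4) - (-30)(-3) = -60 - 90 = -150
Dy = (4)(-30) - (-3)(15) = -120 + 45 = -75
x = Dx/D = -150/-25 = 6
y = Dy/D = -75/-25 = 3

x = 6, y = 3


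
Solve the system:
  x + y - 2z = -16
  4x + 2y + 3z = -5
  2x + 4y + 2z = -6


Using Cramer's rule. Expand each determinant along the first row.
D  = 1*[2*2 - 3*4] - 1*[4*2 - 3*2] + (-2)*[4*4 - 2*2]
  = 1*(-8) - 1*(2) + (-2)*(12) = -34
Dx = (-16)*[2*2 - 3*4] - 1*[(-5)*2 - 3*(-6)] + (-2)*[(-5)*4 - 2*(-6)]
  = (-16)*(-8) - 1*(8) + (-2)*(-8) = 136
Dy = 1*[(-5)*2 - 3*(-6)] - (-16)*[4*2 - 3*2] + (-2)*[4*(-6) - (-5)*2]
  = 1*(8) - (-16)*(2) + (-2)*(-14) = 68
Dz = 1*[2*(-6) - (-5)*4] - 1*[4*(-6) - (-5)*2] + (-16)*[4*4 - 2*2]
  = 1*(8) - 1*(-14) + (-16)*(12) = -170
x = Dx/D = 136/-34 = -4, y = Dy/D = 68/-34 = -2, z = Dz/D = -170/-34 = 5
Check eq1: (1)(-4) + (1)(-2) + (-2)(5) = -16 = -16 ✓
Check eq2: (4)(-4) + (2)(-2) + (3)(5) = -5 = -5 ✓
Check eq3: (2)(-4) + (4)(-2) + (2)(5) = -6 = -6 ✓

x = -4, y = -2, z = 5


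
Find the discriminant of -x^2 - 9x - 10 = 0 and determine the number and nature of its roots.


For ax^2 + bx + c = 0, discriminant D = b^2 - 4ac
Here a = -1, b = -9, c = -10
D = (-9)^2 - 4(-1)(-10) = 81 - 40 = 41

D = 41 > 0 but not a perfect square
The equation has 2 distinct real irrational roots.

Discriminant = 41, 2 distinct real irrational roots


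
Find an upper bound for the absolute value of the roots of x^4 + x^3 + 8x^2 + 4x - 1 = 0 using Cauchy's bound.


Cauchy's bound: all roots r satisfy |r| <= 1 + max(|a_i/a_n|) for i = 0,...,n-1
where a_n is the leading coefficient.

Coefficients: [1, 1, 8, 4, -1]
Leading coefficient a_n = 1
Ratios |a_i/a_n|: 1, 8, 4, 1
Maximum ratio: 8
Cauchy's bound: |r| <= 1 + 8 = 9

Upper bound = 9


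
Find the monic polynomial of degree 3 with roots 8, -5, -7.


A monic polynomial with roots 8, -5, -7 is:
p(x) = (x - 8)(x + 5)(x + 7)
After multiplying by (x - 8): x - 8
After multiplying by (x + 5): x^2 - 3x - 40
After multiplying by (x + 7): x^3 + 4x^2 - 61x - 280

x^3 + 4x^2 - 61x - 280


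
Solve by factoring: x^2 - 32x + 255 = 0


We need two numbers that multiply to 255 and add to -32.
Those numbers are -15 and -17 (since (-15) * (-17) = 255 and (-15) + (-17) = -32).
So x^2 - 32x + 255 = (x - 15)(x - 17) = 0
Setting each factor to zero: x = 15 or x = 17

x = 15, x = 17


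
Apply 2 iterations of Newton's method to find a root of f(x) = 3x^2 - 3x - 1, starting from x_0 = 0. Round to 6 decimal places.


Newton's method: x_(n+1) = x_n - f(x_n)/f'(x_n)
f(x) = 3x^2 - 3x - 1
f'(x) = 6x - 3

Iteration 1:
  f(0.000000) = -1.000000
  f'(0.000000) = -3.000000
  x_1 = 0.000000 - (-1.000000)/(-3.000000) = -0.333333

Iteration 2:
  f(-0.333333) = 0.333333
  f'(-0.333333) = -5.000000
  x_2 = -0.333333 - (0.333333)/(-5.000000) = -0.266667

x_2 = -0.266667


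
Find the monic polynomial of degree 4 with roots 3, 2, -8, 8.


A monic polynomial with roots 3, 2, -8, 8 is:
p(x) = (x - 3)(x - 2)(x + 8)(x - 8)
After multiplying by (x - 3): x - 3
After multiplying by (x - 2): x^2 - 5x + 6
After multiplying by (x + 8): x^3 + 3x^2 - 34x + 48
After multiplying by (x - 8): x^4 - 5x^3 - 58x^2 + 320x - 384

x^4 - 5x^3 - 58x^2 + 320x - 384


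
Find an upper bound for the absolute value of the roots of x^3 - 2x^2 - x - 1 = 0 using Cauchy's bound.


Cauchy's bound: all roots r satisfy |r| <= 1 + max(|a_i/a_n|) for i = 0,...,n-1
where a_n is the leading coefficient.

Coefficients: [1, -2, -1, -1]
Leading coefficient a_n = 1
Ratios |a_i/a_n|: 2, 1, 1
Maximum ratio: 2
Cauchy's bound: |r| <= 1 + 2 = 3

Upper bound = 3


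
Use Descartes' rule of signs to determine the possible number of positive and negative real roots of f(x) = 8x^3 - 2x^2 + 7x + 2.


Descartes' rule of signs:

For positive roots, count sign changes in f(x) = 8x^3 - 2x^2 + 7x + 2:
Signs of coefficients: +, -, +, +
Number of sign changes: 2
Possible positive real roots: 2, 0

For negative roots, examine f(-x) = -8x^3 - 2x^2 - 7x + 2:
Signs of coefficients: -, -, -, +
Number of sign changes: 1
Possible negative real roots: 1

Positive roots: 2 or 0; Negative roots: 1


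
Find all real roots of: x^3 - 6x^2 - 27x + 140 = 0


Let p(x) = x^3 - 6x^2 - 27x + 140. By the rational root theorem (leading coefficient 1), any rational root is an integer divisor of 140: try ±1, ±2, ... in turn.
Test x = 1: value = 108 ≠ 0.
Test x = -1: value = 160 ≠ 0.
Test x = 2: value = 70 ≠ 0.
Test x = -2: value = 162 ≠ 0.
Test x = 4: value = 0 ✓, so (x - 4) is a factor.
Synthetic division by (x - 4): bring down 1; 1(4) - 6 = -2; (-2)(4) - 27 = -35; (-35)(4) + 140 = 0 → quotient x^2 - 2x - 35, remainder 0.
Solve the quadratic x^2 - 2x - 35 = 0: discriminant = (-2)^2 - 4(1)(-35) = 4 + 140 = 144.
sqrt(144) = 12, so x = (2 ± 12)/2: x = 7 or x = -5.

x = -5, x = 4, x = 7


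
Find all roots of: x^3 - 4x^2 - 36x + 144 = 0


Let p(x) = x^3 - 4x^2 - 36x + 144. By the rational root theorem (leading coefficient 1), any rational root is an integer divisor of 144: try ±1, ±2, ... in turn.
Test x = 1: value = 105 ≠ 0.
Test x = -1: value = 175 ≠ 0.
Test x = 2: value = 64 ≠ 0.
Test x = -2: value = 192 ≠ 0.
Test x = 3: value = 27 ≠ 0.
Test x = -3: value = 189 ≠ 0.
Test x = 4: value = 0 ✓, so (x - 4) is a factor.
Synthetic division by (x - 4): bring down 1; 1(4) - 4 = 0; 0(4) - 36 = -36; (-36)(4) + 144 = 0 → quotient x^2 - 36, remainder 0.
Solve the quadratic x^2 - 36 = 0: discriminant = 0^2 - 4(1)(-36) = 0 + 144 = 144.
sqrt(144) = 12, so x = (0 ± 12)/2: x = 6 or x = -6.
Collecting all roots found:

x = -6, x = 4, x = 6


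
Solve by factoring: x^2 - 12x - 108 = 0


We need two numbers that multiply to -108 and add to -12.
Those numbers are 6 and -18 (since 6 * (-18) = -108 and 6 + (-18) = -12).
So x^2 - 12x - 108 = (x + 6)(x - 18) = 0
Setting each factor to zero: x = -6 or x = 18

x = -6, x = 18


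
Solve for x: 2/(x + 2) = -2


Multiply both sides by (x + 2): 2 = -2(x + 2)
Distribute: 2 = -2x - 4
-2x = 2 + 4 = 6
x = -3

x = -3


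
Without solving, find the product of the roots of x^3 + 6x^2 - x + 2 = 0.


By Vieta's formulas for x^3 + bx^2 + cx + d = 0:
  r1 + r2 + r3 = -b/a = -6
  r1*r2 + r1*r3 + r2*r3 = c/a = -1
  r1*r2*r3 = -d/a = -2


Product = -2


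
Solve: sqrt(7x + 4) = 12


Square both sides: 7x + 4 = 12^2 = 144
7x = 144 - 4 = 140
x = 20
Check: sqrt(7*20 + 4) = sqrt(144) = 12 ✓

x = 20


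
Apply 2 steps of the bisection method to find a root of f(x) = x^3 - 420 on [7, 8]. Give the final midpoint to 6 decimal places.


f(x) = x^3 - 420
f(7) = -77 < 0
f(8) = 92 > 0

Step 1: midpoint = (7.000000 + 8.000000)/2 = 7.500000
  f(7.500000) = 1.875000
  f(mid) > 0, so root is in [7.000000, 7.500000]

Step 2: midpoint = (7.000000 + 7.500000)/2 = 7.250000
  f(7.250000) = -38.921875
  f(mid) < 0, so root is in [7.250000, 7.500000]

midpoint = 7.250000


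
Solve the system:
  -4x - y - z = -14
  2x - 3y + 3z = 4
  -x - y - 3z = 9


Using Cramer's rule. Expand each determinant along the first row.
D  = (-4)*[(-3)*(-3) - 3*(-1)] - (-1)*[2*(-3) - 3*(-1)] + (-1)*[2*(-1) - (-3)*(-1)]
  = (-4)*(12) - (-1)*(-3) + (-1)*(-5) = -46
Dx = (-14)*[(-3)*(-3) - 3*(-1)] - (-1)*[4*(-3) - 3*9] + (-1)*[4*(-1) - (-3)*9]
  = (-14)*(12) - (-1)*(-39) + (-1)*(23) = -230
Dy = (-4)*[4*(-3) - 3*9] - (-14)*[2*(-3) - 3*(-1)] + (-1)*[2*9 - 4*(-1)]
  = (-4)*(-39) - (-14)*(-3) + (-1)*(22) = 92
Dz = (-4)*[(-3)*9 - 4*(-1)] - (-1)*[2*9 - 4*(-1)] + (-14)*[2*(-1) - (-3)*(-1)]
  = (-4)*(-23) - (-1)*(22) + (-14)*(-5) = 184
x = Dx/D = -230/-46 = 5, y = Dy/D = 92/-46 = -2, z = Dz/D = 184/-46 = -4
Check eq1: (-4)(5) + (-1)(-2) + (-1)(-4) = -14 = -14 ✓
Check eq2: (2)(5) + (-3)(-2) + (3)(-4) = 4 = 4 ✓
Check eq3: (-1)(5) + (-1)(-2) + (-3)(-4) = 9 = 9 ✓

x = 5, y = -2, z = -4


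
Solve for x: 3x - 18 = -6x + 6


Starting with: 3x - 18 = -6x + 6
Move all x terms to left: (3 + 6)x = 6 + 18
Simplify: 9x = 24
Divide both sides by 9: x = 8/3

x = 8/3


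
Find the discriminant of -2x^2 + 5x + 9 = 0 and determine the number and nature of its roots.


For ax^2 + bx + c = 0, discriminant D = b^2 - 4ac
Here a = -2, b = 5, c = 9
D = (5)^2 - 4(-2)(9) = 25 + 72 = 97

D = 97 > 0 but not a perfect square
The equation has 2 distinct real irrational roots.

Discriminant = 97, 2 distinct real irrational roots


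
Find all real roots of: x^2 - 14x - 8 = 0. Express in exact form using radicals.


Using the quadratic formula: x = (-b ± sqrt(b^2 - 4ac)) / (2a)
Here a = 1, b = -14, c = -8
Discriminant = b^2 - 4ac = (-14)^2 - 4(1)(-8) = 196 + 32 = 228
Since discriminant = 228 > 0, there are two real roots.
x = (14 ± 2*sqrt(57)) / 2
Simplifying: x = 7 ± sqrt(57)
Numerically: x ≈ 14.5498 or x ≈ -0.5498

x = 7 + sqrt(57) or x = 7 - sqrt(57)


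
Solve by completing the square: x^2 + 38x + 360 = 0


Start: x^2 + 38x + 360 = 0
Move constant: x^2 + 38x = -360
Half of 38 is 19, squared is 361
Add 361 to both sides: x^2 + 38x + 361 = 1
(x + 19)^2 = 1
x + 19 = ±1
x = -19 + 1 = -18 or x = -19 - 1 = -20

x = -20, x = -18


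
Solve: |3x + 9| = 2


An absolute value equation |expr| = 2 gives two cases:
Case 1: 3x + 9 = 2
  3x = -7, so x = -7/3
Case 2: 3x + 9 = -2
  3x = -11, so x = -11/3

x = -11/3, x = -7/3


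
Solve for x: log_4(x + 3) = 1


Convert to exponential form: x + 3 = 4^1 = 4
x = 4 - 3 = 1
Check: log_4(1 + 3) = log_4(4) = log_4(4) = 1 ✓

x = 1


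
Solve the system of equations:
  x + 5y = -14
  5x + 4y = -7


Using Cramer's rule:
Determinant D = (1)(4) - (5)(5) = 4 - 25 = -21
Dx = (-14)(4) - (-7)(5) = -56 + 35 = -21
Dy = (1)(-7) - (5)(-14) = -7 + 70 = 63
x = Dx/D = -21/-21 = 1
y = Dy/D = 63/-21 = -3

x = 1, y = -3


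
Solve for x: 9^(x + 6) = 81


Express both sides with the same base.
81 = 9^2
Since the bases match, equate exponents: x + 6 = 2
So x = 2 - (6) = -4

x = -4


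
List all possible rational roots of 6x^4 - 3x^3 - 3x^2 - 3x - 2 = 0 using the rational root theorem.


Rational root theorem: possible roots are ±p/q where:
  p divides the constant term (-2): p ∈ {1, 2}
  q divides the leading coefficient (6): q ∈ {1, 2, 3, 6}

All possible rational roots: -2, -1, -2/3, -1/2, -1/3, -1/6, 1/6, 1/3, 1/2, 2/3, 1, 2

-2, -1, -2/3, -1/2, -1/3, -1/6, 1/6, 1/3, 1/2, 2/3, 1, 2


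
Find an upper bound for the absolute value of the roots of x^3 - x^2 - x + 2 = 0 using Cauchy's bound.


Cauchy's bound: all roots r satisfy |r| <= 1 + max(|a_i/a_n|) for i = 0,...,n-1
where a_n is the leading coefficient.

Coefficients: [1, -1, -1, 2]
Leading coefficient a_n = 1
Ratios |a_i/a_n|: 1, 1, 2
Maximum ratio: 2
Cauchy's bound: |r| <= 1 + 2 = 3

Upper bound = 3


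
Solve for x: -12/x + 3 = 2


Subtract 3 from both sides: -12/x = -1
Multiply both sides by x: -12 = -1 * x
Divide by -1: x = 12

x = 12


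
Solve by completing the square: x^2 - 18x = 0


Start: x^2 - 18x + 0 = 0
Move constant: x^2 - 18x = 0
Half of -18 is -9, squared is 81
Add 81 to both sides: x^2 - 18x + 81 = 81
(x - 9)^2 = 81
x - 9 = ±9
x = 9 + 9 = 18 or x = 9 - 9 = 0

x = 0, x = 18


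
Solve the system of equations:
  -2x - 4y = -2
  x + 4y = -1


Using Cramer's rule:
Determinant D = (-2)(4) - (1)(-4) = -8 + 4 = -4
Dx = (-2)(4) - (-1)(-4) = -8 - 4 = -12
Dy = (-2)(-1) - (1)(-2) = 2 + 2 = 4
x = Dx/D = -12/-4 = 3
y = Dy/D = 4/-4 = -1

x = 3, y = -1


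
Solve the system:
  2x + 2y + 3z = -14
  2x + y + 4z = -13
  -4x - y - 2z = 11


Using Cramer's rule. Expand each determinant along the first row.
D  = 2*[1*(-2) - 4*(-1)] - 2*[2*(-2) - 4*(-4)] + 3*[2*(-1) - 1*(-4)]
  = 2*(2) - 2*(12) + 3*(2) = -14
Dx = (-14)*[1*(-2) - 4*(-1)] - 2*[(-13)*(-2) - 4*11] + 3*[(-13)*(-1) - 1*11]
  = (-14)*(2) - 2*(-18) + 3*(2) = 14
Dy = 2*[(-13)*(-2) - 4*11] - (-14)*[2*(-2) - 4*(-4)] + 3*[2*11 - (-13)*(-4)]
  = 2*(-18) - (-14)*(12) + 3*(-30) = 42
Dz = 2*[1*11 - (-13)*(-1)] - 2*[2*11 - (-13)*(-4)] + (-14)*[2*(-1) - 1*(-4)]
  = 2*(-2) - 2*(-30) + (-14)*(2) = 28
x = Dx/D = 14/-14 = -1, y = Dy/D = 42/-14 = -3, z = Dz/D = 28/-14 = -2
Check eq1: (2)(-1) + (2)(-3) + (3)(-2) = -14 = -14 ✓
Check eq2: (2)(-1) + (1)(-3) + (4)(-2) = -13 = -13 ✓
Check eq3: (-4)(-1) + (-1)(-3) + (-2)(-2) = 11 = 11 ✓

x = -1, y = -3, z = -2


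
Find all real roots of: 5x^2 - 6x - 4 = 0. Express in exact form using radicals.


Using the quadratic formula: x = (-b ± sqrt(b^2 - 4ac)) / (2a)
Here a = 5, b = -6, c = -4
Discriminant = b^2 - 4ac = (-6)^2 - 4(5)(-4) = 36 + 80 = 116
Since discriminant = 116 > 0, there are two real roots.
x = (6 ± 2*sqrt(29)) / 10
Simplifying: x = (3 ± sqrt(29)) / 5
Numerically: x ≈ 1.6770 or x ≈ -0.4770

x = (3 + sqrt(29)) / 5 or x = (3 - sqrt(29)) / 5


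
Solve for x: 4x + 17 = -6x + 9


Starting with: 4x + 17 = -6x + 9
Move all x terms to left: (4 + 6)x = 9 - 17
Simplify: 10x = -8
Divide both sides by 10: x = -4/5

x = -4/5


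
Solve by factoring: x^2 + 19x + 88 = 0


We need two numbers that multiply to 88 and add to 19.
Those numbers are 8 and 11 (since 8 * 11 = 88 and 8 + 11 = 19).
So x^2 + 19x + 88 = (x + 8)(x + 11) = 0
Setting each factor to zero: x = -8 or x = -11

x = -11, x = -8


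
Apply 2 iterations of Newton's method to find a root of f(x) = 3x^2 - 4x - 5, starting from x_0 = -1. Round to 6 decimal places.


Newton's method: x_(n+1) = x_n - f(x_n)/f'(x_n)
f(x) = 3x^2 - 4x - 5
f'(x) = 6x - 4

Iteration 1:
  f(-1.000000) = 2.000000
  f'(-1.000000) = -10.000000
  x_1 = -1.000000 - (2.000000)/(-10.000000) = -0.800000

Iteration 2:
  f(-0.800000) = 0.120000
  f'(-0.800000) = -8.800000
  x_2 = -0.800000 - (0.120000)/(-8.800000) = -0.786364

x_2 = -0.786364


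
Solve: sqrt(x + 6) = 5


Square both sides: x + 6 = 5^2 = 25
x = 25 - 6 = 19
x = 19
Check: sqrt(1*19 + 6) = sqrt(25) = 5 ✓

x = 19


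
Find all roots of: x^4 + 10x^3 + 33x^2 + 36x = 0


The constant term is 0, so x = 0 is a root. Factor out x:
  x^3 + 10x^2 + 33x + 36 = 0
Let p(x) = x^3 + 10x^2 + 33x + 36. By the rational root theorem (leading coefficient 1), any rational root is an integer divisor of 36: try ±1, ±2, ... in turn.
Test x = 1: value = 80 ≠ 0.
Test x = -1: value = 12 ≠ 0.
Test x = 2: value = 150 ≠ 0.
Test x = -2: value = 2 ≠ 0.
Test x = 3: value = 252 ≠ 0.
Test x = -3: value = 0 ✓, so (x + 3) is a factor.
Synthetic division by (x + 3): bring down 1; 1(-3) + 10 = 7; 7(-3) + 33 = 12; 12(-3) + 36 = 0 → quotient x^2 + 7x + 12, remainder 0.
Solve the quadratic x^2 + 7x + 12 = 0: discriminant = 7^2 - 4(1)(12) = 49 - 48 = 1.
sqrt(1) = 1, so x = (-7 ± 1)/2: x = -3 or x = -4.
Collecting all roots found:

x = -4, x = -3 (multiplicity 2), x = 0


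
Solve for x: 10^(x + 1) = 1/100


Express both sides with the same base.
1/100 = 10^(-2)
Since the bases match, equate exponents: x + 1 = -2
So x = -2 - (1) = -3

x = -3


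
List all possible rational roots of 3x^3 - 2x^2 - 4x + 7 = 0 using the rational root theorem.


Rational root theorem: possible roots are ±p/q where:
  p divides the constant term (7): p ∈ {1, 7}
  q divides the leading coefficient (3): q ∈ {1, 3}

All possible rational roots: -7, -7/3, -1, -1/3, 1/3, 1, 7/3, 7

-7, -7/3, -1, -1/3, 1/3, 1, 7/3, 7


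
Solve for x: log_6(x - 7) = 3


Convert to exponential form: x - 7 = 6^3 = 216
x = 216 + 7 = 223
Check: log_6(223 - 7) = log_6(216) = log_6(216) = 3 ✓

x = 223


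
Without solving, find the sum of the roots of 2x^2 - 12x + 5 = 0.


By Vieta's formulas for ax^2 + bx + c = 0:
  Sum of roots = -b/a
  Product of roots = c/a

Here a = 2, b = -12, c = 5
Sum = -(-12)/2 = 6
Product = 5/2 = 5/2

Sum = 6


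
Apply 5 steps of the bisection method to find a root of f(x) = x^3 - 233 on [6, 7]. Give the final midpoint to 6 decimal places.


f(x) = x^3 - 233
f(6) = -17 < 0
f(7) = 110 > 0

Step 1: midpoint = (6.000000 + 7.000000)/2 = 6.500000
  f(6.500000) = 41.625000
  f(mid) > 0, so root is in [6.000000, 6.500000]

Step 2: midpoint = (6.000000 + 6.500000)/2 = 6.250000
  f(6.250000) = 11.140625
  f(mid) > 0, so root is in [6.000000, 6.250000]

Step 3: midpoint = (6.000000 + 6.250000)/2 = 6.125000
  f(6.125000) = -3.216797
  f(mid) < 0, so root is in [6.125000, 6.250000]

Step 4: midpoint = (6.125000 + 6.250000)/2 = 6.187500
  f(6.187500) = 3.889404
  f(mid) > 0, so root is in [6.125000, 6.187500]

Step 5: midpoint = (6.125000 + 6.187500)/2 = 6.156250
  f(6.156250) = 0.318268
  f(mid) > 0, so root is in [6.125000, 6.156250]

midpoint = 6.156250


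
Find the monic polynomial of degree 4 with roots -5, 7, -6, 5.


A monic polynomial with roots -5, 7, -6, 5 is:
p(x) = (x + 5)(x - 7)(x + 6)(x - 5)
After multiplying by (x + 5): x + 5
After multiplying by (x - 7): x^2 - 2x - 35
After multiplying by (x + 6): x^3 + 4x^2 - 47x - 210
After multiplying by (x - 5): x^4 - x^3 - 67x^2 + 25x + 1050

x^4 - x^3 - 67x^2 + 25x + 1050


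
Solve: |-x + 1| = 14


An absolute value equation |expr| = 14 gives two cases:
Case 1: -x + 1 = 14
  -x = 13, so x = -13
Case 2: -x + 1 = -14
  -x = -15, so x = 15

x = -13, x = 15


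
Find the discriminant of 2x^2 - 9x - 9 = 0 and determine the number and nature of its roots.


For ax^2 + bx + c = 0, discriminant D = b^2 - 4ac
Here a = 2, b = -9, c = -9
D = (-9)^2 - 4(2)(-9) = 81 + 72 = 153

D = 153 > 0 but not a perfect square
The equation has 2 distinct real irrational roots.

Discriminant = 153, 2 distinct real irrational roots


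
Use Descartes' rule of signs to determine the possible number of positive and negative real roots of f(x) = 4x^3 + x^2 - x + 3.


Descartes' rule of signs:

For positive roots, count sign changes in f(x) = 4x^3 + x^2 - x + 3:
Signs of coefficients: +, +, -, +
Number of sign changes: 2
Possible positive real roots: 2, 0

For negative roots, examine f(-x) = -4x^3 + x^2 + x + 3:
Signs of coefficients: -, +, +, +
Number of sign changes: 1
Possible negative real roots: 1

Positive roots: 2 or 0; Negative roots: 1


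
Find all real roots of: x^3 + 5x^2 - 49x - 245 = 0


Let p(x) = x^3 + 5x^2 - 49x - 245. By the rational root theorem (leading coefficient 1), any rational root is an integer divisor of 245: try ±1, ±2, ... in turn.
Test x = 1: value = -288 ≠ 0.
Test x = -1: value = -192 ≠ 0.
Test x = 5: value = -240 ≠ 0.
Test x = -5: value = 0 ✓, so (x + 5) is a factor.
Synthetic division by (x + 5): bring down 1; 1(-5) + 5 = 0; 0(-5) - 49 = -49; (-49)(-5) - 245 = 0 → quotient x^2 - 49, remainder 0.
Solve the quadratic x^2 - 49 = 0: discriminant = 0^2 - 4(1)(-49) = 0 + 196 = 196.
sqrt(196) = 14, so x = (0 ± 14)/2: x = 7 or x = -7.

x = -7, x = -5, x = 7


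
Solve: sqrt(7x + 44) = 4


Square both sides: 7x + 44 = 4^2 = 16
7x = 16 - 44 = -28
x = -4
Check: sqrt(7*(-4) + 44) = sqrt(16) = 4 ✓

x = -4


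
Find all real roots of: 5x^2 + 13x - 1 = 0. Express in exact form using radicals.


Using the quadratic formula: x = (-b ± sqrt(b^2 - 4ac)) / (2a)
Here a = 5, b = 13, c = -1
Discriminant = b^2 - 4ac = 13^2 - 4(5)(-1) = 169 + 20 = 189
Since discriminant = 189 > 0, there are two real roots.
x = (-13 ± 3*sqrt(21)) / 10
Numerically: x ≈ 0.0748 or x ≈ -2.6748

x = (-13 + 3*sqrt(21)) / 10 or x = (-13 - 3*sqrt(21)) / 10


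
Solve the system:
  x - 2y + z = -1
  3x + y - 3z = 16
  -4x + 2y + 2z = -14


Using Cramer's rule. Expand each determinant along the first row.
D  = 1*[1*2 - (-3)*2] - (-2)*[3*2 - (-3)*(-4)] + 1*[3*2 - 1*(-4)]
  = 1*(8) - (-2)*(-6) + 1*(10) = 6
Dx = (-1)*[1*2 - (-3)*2] - (-2)*[16*2 - (-3)*(-14)] + 1*[16*2 - 1*(-14)]
  = (-1)*(8) - (-2)*(-10) + 1*(46) = 18
Dy = 1*[16*2 - (-3)*(-14)] - (-1)*[3*2 - (-3)*(-4)] + 1*[3*(-14) - 16*(-4)]
  = 1*(-10) - (-1)*(-6) + 1*(22) = 6
Dz = 1*[1*(-14) - 16*2] - (-2)*[3*(-14) - 16*(-4)] + (-1)*[3*2 - 1*(-4)]
  = 1*(-46) - (-2)*(22) + (-1)*(10) = -12
x = Dx/D = 18/6 = 3, y = Dy/D = 6/6 = 1, z = Dz/D = -12/6 = -2
Check eq1: (1)(3) + (-2)(1) + (1)(-2) = -1 = -1 ✓
Check eq2: (3)(3) + (1)(1) + (-3)(-2) = 16 = 16 ✓
Check eq3: (-4)(3) + (2)(1) + (2)(-2) = -14 = -14 ✓

x = 3, y = 1, z = -2


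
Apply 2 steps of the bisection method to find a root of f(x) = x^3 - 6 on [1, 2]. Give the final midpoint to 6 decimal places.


f(x) = x^3 - 6
f(1) = -5 < 0
f(2) = 2 > 0

Step 1: midpoint = (1.000000 + 2.000000)/2 = 1.500000
  f(1.500000) = -2.625000
  f(mid) < 0, so root is in [1.500000, 2.000000]

Step 2: midpoint = (1.500000 + 2.000000)/2 = 1.750000
  f(1.750000) = -0.640625
  f(mid) < 0, so root is in [1.750000, 2.000000]

midpoint = 1.750000


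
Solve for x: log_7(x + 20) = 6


Convert to exponential form: x + 20 = 7^6 = 117649
x = 117649 - 20 = 117629
Check: log_7(117629 + 20) = log_7(117649) = log_7(117649) = 6 ✓

x = 117629


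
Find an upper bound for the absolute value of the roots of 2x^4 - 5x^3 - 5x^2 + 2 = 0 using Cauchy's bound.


Cauchy's bound: all roots r satisfy |r| <= 1 + max(|a_i/a_n|) for i = 0,...,n-1
where a_n is the leading coefficient.

Coefficients: [2, -5, -5, 0, 2]
Leading coefficient a_n = 2
Ratios |a_i/a_n|: 5/2, 5/2, 0, 1
Maximum ratio: 5/2
Cauchy's bound: |r| <= 1 + 5/2 = 7/2

Upper bound = 7/2


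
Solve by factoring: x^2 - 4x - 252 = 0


We need two numbers that multiply to -252 and add to -4.
Those numbers are -18 and 14 (since (-18) * 14 = -252 and (-18) + 14 = -4).
So x^2 - 4x - 252 = (x - 18)(x + 14) = 0
Setting each factor to zero: x = 18 or x = -14

x = -14, x = 18


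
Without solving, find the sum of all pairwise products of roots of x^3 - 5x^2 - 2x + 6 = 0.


By Vieta's formulas for x^3 + bx^2 + cx + d = 0:
  r1 + r2 + r3 = -b/a = 5
  r1*r2 + r1*r3 + r2*r3 = c/a = -2
  r1*r2*r3 = -d/a = -6


Sum of pairwise products = -2


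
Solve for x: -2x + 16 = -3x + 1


Starting with: -2x + 16 = -3x + 1
Move all x terms to left: (-2 + 3)x = 1 - 16
Simplify: x = -15
Divide both sides by 1: x = -15

x = -15


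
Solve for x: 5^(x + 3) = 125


Express both sides with the same base.
125 = 5^3
Since the bases match, equate exponents: x + 3 = 3
So x = 3 - (3) = 0

x = 0


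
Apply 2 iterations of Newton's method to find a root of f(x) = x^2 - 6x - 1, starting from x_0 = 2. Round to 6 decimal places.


Newton's method: x_(n+1) = x_n - f(x_n)/f'(x_n)
f(x) = x^2 - 6x - 1
f'(x) = 2x - 6

Iteration 1:
  f(2.000000) = -9.000000
  f'(2.000000) = -2.000000
  x_1 = 2.000000 - (-9.000000)/(-2.000000) = -2.500000

Iteration 2:
  f(-2.500000) = 20.250000
  f'(-2.500000) = -11.000000
  x_2 = -2.500000 - (20.250000)/(-11.000000) = -0.659091

x_2 = -0.659091


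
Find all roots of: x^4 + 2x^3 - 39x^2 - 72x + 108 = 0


Let p(x) = x^4 + 2x^3 - 39x^2 - 72x + 108. By the rational root theorem (leading coefficient 1), any rational root is an integer divisor of 108: try ±1, ±2, ... in turn.
Test x = 1: value = 0 ✓, so (x - 1) is a factor.
Synthetic division by (x - 1): bring down 1; 1(1) + 2 = 3; 3(1) - 39 = -36; (-36)(1) - 72 = -108; (-108)(1) + 108 = 0 → quotient x^3 + 3x^2 - 36x - 108, remainder 0.
Continue with the quotient x^3 + 3x^2 - 36x - 108 (candidates must divide 108; re-test x = 1 first in case it repeats).
Test x = 1: value = -140 ≠ 0.
Test x = -1: value = -70 ≠ 0.
Test x = 2: value = -160 ≠ 0.
Test x = -2: value = -32 ≠ 0.
Test x = 3: value = -162 ≠ 0.
Test x = -3: value = 0 ✓, so (x + 3) is a factor.
Synthetic division by (x + 3): bring down 1; 1(-3) + 3 = 0; 0(-3) - 36 = -36; (-36)(-3) - 108 = 0 → quotient x^2 - 36, remainder 0.
Solve the quadratic x^2 - 36 = 0: discriminant = 0^2 - 4(1)(-36) = 0 + 144 = 144.
sqrt(144) = 12, so x = (0 ± 12)/2: x = 6 or x = -6.
Collecting all roots found:

x = -6, x = -3, x = 1, x = 6


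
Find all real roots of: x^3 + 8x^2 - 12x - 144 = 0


Let p(x) = x^3 + 8x^2 - 12x - 144. By the rational root theorem (leading coefficient 1), any rational root is an integer divisor of 144: try ±1, ±2, ... in turn.
Test x = 1: value = -147 ≠ 0.
Test x = -1: value = -125 ≠ 0.
Test x = 2: value = -128 ≠ 0.
Test x = -2: value = -96 ≠ 0.
Test x = 3: value = -81 ≠ 0.
Test x = -3: value = -63 ≠ 0.
Test x = 4: value = 0 ✓, so (x - 4) is a factor.
Synthetic division by (x - 4): bring down 1; 1(4) + 8 = 12; 12(4) - 12 = 36; 36(4) - 144 = 0 → quotient x^2 + 12x + 36, remainder 0.
Solve the quadratic x^2 + 12x + 36 = 0: discriminant = 12^2 - 4(1)(36) = 144 - 144 = 0.
Discriminant = 0, so a double root: x = -12/2 = -6.

x = -6 (multiplicity 2), x = 4
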